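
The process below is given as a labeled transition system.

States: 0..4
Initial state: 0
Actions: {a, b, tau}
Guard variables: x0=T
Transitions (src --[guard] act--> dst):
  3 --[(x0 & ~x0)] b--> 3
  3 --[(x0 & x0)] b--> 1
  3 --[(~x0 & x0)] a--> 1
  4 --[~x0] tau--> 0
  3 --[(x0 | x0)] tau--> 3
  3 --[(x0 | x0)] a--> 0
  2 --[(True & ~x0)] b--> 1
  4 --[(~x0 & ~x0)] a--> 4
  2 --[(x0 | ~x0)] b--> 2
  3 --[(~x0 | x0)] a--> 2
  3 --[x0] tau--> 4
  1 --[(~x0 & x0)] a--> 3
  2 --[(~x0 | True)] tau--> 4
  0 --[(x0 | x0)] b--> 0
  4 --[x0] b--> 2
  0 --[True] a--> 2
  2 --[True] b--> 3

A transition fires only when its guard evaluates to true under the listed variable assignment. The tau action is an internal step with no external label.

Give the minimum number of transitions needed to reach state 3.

Answer: 2

Analysis:
BFS to 3:
  Layer 0: {0}
  Layer 1: {2}
  Layer 2: {3,4}
3 enters at depth 2; path a·b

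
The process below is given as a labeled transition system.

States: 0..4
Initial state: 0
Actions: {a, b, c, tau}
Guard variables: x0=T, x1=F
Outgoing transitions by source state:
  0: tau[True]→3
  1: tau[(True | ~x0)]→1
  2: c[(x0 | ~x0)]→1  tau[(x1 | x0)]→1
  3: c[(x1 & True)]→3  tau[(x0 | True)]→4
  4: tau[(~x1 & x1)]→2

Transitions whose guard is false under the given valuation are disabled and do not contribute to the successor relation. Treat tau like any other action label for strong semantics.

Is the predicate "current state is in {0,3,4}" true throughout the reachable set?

Answer: INVARIANT HOLDS

Analysis:
Inv-set: {0,3,4}
Reachable = {0,3,4}
  0: ok
  3: ok
  4: ok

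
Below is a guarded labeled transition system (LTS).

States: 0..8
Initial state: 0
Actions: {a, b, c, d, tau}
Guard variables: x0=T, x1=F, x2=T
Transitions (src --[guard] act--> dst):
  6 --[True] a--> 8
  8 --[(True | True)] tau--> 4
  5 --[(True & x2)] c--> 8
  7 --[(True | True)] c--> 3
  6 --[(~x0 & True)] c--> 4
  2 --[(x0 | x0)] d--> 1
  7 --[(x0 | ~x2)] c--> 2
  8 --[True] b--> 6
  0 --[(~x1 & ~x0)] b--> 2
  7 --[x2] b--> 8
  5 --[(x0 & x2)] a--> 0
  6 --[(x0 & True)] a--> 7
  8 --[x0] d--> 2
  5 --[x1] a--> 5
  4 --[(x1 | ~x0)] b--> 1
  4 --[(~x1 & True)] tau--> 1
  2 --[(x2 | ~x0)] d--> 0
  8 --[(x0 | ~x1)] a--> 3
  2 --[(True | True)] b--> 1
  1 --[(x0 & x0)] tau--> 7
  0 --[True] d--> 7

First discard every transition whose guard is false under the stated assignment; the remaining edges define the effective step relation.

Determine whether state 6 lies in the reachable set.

17 transition(s) survive guard evaluation.
L0 = {0}
L1 = {7}  now seen {0,7}
L2 = {2,3,8}  now seen {0,2,3,7,8}
L3 = {1,4,6}  now seen {0,1,2,3,4,6,7,8}
R = {0,1,2,3,4,6,7,8}
witness 6: d·b·b

Answer: REACHABLE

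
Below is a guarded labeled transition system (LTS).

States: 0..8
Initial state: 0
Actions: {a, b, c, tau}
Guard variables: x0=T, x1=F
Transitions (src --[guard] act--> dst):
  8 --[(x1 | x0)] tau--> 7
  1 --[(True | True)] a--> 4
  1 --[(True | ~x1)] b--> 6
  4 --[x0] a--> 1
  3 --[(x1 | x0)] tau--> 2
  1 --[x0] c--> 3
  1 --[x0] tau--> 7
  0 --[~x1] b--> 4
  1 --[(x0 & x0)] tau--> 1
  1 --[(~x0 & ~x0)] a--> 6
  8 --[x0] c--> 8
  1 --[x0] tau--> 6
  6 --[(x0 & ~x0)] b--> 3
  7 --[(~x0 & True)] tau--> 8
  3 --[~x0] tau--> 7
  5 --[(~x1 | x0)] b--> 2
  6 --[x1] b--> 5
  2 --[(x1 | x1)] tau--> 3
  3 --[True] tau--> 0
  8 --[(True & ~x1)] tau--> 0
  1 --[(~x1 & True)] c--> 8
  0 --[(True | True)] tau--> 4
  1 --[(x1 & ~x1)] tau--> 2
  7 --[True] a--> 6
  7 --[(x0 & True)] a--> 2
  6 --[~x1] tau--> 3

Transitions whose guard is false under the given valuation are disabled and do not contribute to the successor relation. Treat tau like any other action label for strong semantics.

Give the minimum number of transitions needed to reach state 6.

Answer: 3

Analysis:
BFS to 6:
  L0 = {0}
  L1 = {4}
  L2 = {1}
  L3 = {3,6,7,8}
depth(6)=3, e.g. b·a·b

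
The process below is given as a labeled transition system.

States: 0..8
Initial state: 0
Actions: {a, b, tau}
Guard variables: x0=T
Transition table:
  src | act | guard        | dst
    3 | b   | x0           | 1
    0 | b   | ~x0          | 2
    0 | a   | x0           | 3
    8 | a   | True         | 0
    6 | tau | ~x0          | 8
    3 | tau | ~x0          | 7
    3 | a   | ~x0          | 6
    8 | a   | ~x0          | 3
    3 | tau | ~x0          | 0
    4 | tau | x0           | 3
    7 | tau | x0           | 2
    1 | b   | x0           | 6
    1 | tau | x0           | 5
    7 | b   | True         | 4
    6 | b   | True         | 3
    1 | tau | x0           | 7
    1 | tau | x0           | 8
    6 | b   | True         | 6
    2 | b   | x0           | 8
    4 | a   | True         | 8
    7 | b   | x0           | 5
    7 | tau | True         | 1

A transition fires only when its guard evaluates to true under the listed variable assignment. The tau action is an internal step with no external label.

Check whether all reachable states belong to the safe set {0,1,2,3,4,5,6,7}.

Allowed set {0,1,2,3,4,5,6,7}
Reach set: {0,1,2,3,4,5,6,7,8}
  0: safe
  1: safe
  2: safe
  3: safe
  4: safe
  5: safe
  6: safe
  7: safe
  8: VIOLATES
counterexample path to 8: a·b·tau

Answer: INVARIANT VIOLATED at state 8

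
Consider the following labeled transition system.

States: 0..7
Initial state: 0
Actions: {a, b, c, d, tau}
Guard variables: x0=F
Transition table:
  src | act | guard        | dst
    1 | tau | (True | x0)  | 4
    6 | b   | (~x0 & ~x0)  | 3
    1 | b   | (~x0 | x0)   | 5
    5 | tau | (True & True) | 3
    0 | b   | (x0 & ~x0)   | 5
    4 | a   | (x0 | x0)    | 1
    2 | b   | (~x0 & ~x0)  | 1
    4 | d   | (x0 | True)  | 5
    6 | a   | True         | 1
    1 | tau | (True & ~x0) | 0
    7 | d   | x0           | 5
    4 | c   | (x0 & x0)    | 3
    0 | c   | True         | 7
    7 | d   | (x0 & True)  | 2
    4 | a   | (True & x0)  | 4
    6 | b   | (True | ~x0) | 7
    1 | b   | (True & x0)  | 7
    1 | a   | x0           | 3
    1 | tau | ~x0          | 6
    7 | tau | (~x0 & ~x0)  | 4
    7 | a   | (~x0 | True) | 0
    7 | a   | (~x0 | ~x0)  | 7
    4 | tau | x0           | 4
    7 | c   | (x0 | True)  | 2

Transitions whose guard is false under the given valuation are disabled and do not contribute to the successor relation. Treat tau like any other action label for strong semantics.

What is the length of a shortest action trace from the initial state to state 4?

Layered search for 4:
  L0 = {0}
  L1 = {7}
  L2 = {2,4}
first hit 4 at d=2 via c·tau

Answer: 2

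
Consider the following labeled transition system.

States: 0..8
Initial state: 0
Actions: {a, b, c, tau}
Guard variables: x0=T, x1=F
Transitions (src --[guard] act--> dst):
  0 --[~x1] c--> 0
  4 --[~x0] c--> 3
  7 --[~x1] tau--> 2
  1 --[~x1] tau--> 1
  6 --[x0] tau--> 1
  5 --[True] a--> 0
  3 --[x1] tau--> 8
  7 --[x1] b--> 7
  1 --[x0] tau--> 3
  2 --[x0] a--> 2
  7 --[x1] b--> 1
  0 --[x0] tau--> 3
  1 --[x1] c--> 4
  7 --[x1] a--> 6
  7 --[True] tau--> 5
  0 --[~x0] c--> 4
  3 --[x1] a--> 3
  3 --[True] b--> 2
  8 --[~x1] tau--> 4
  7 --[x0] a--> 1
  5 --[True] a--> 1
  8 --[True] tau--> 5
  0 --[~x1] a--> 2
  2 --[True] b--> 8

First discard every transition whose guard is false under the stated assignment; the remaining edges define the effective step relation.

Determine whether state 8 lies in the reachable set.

Guard filter leaves 16 enabled edge(s).
depth 0: {0}
depth 1: {2,3}  total {0,2,3}
depth 2: {8}  total {0,2,3,8}
depth 3: {4,5}  total {0,2,3,4,5,8}
depth 4: {1}  total {0,1,2,3,4,5,8}
R = {0,1,2,3,4,5,8}
Path to 8: a·b

Answer: REACHABLE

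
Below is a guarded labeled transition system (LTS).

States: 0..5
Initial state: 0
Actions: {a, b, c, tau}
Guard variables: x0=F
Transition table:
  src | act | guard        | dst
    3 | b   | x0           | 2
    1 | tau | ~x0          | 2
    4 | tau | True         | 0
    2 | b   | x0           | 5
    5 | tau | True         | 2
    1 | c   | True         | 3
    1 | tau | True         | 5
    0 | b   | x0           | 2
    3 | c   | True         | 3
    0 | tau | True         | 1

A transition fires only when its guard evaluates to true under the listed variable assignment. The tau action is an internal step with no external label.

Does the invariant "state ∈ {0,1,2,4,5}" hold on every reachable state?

Safe = {0,1,2,4,5}
R = {0,1,2,3,5}
  0: ✓
  1: ✓
  2: ✓
  3: ✗ unsafe
  5: ✓
reach 3 via tau·c — violates

Answer: INVARIANT VIOLATED at state 3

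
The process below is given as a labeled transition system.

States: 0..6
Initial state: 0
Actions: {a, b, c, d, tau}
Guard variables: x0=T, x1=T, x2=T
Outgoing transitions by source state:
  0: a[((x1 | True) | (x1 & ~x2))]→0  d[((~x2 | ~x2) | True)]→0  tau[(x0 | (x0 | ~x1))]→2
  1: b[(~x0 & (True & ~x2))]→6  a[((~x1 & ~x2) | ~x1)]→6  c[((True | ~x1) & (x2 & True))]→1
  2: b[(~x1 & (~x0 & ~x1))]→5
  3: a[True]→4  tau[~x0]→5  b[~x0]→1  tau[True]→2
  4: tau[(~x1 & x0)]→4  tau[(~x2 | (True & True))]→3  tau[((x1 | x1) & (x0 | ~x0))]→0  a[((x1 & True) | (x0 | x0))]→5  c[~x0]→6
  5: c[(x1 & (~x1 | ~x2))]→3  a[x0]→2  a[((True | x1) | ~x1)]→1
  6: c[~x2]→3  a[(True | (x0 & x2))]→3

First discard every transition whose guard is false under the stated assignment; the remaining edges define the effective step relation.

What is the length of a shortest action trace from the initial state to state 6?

Breadth-first toward 6:
  L0 = {0}
  L1 = {2}
6 never appears.

Answer: UNREACHABLE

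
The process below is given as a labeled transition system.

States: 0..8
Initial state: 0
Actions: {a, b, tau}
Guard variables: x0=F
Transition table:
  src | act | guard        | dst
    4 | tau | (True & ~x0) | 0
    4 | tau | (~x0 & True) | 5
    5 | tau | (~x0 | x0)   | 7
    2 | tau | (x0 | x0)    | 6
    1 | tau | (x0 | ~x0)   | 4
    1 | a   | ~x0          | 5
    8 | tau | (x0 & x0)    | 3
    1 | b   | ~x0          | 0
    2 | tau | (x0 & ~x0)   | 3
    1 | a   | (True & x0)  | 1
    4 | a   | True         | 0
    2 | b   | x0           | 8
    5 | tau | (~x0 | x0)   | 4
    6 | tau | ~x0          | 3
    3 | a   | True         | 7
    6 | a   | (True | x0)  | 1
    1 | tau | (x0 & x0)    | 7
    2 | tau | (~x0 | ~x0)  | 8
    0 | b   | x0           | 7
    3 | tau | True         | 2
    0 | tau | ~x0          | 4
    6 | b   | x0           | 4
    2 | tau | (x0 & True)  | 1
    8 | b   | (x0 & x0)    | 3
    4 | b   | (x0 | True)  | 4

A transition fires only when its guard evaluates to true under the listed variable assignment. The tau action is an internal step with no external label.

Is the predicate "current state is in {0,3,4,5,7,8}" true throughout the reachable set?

Answer: INVARIANT HOLDS

Analysis:
Safe = {0,3,4,5,7,8}
R = {0,4,5,7}
  0: ✓
  4: ✓
  5: ✓
  7: ✓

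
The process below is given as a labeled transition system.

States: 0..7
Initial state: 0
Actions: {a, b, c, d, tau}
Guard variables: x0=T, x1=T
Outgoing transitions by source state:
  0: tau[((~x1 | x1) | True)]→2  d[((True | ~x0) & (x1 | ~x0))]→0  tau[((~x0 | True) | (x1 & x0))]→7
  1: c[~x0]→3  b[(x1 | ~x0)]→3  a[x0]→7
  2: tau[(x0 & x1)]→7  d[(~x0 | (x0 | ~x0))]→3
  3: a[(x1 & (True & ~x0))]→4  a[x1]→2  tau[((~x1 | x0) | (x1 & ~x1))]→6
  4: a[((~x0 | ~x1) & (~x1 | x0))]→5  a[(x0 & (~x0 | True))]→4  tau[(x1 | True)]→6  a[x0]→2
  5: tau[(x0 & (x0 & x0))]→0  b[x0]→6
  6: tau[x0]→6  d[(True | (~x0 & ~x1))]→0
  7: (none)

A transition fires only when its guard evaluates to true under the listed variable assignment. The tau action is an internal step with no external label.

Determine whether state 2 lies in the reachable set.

16 transition(s) survive guard evaluation.
Layer 0: {0}
Layer 1: {2,7}  now seen {0,2,7}
Layer 2: {3}  now seen {0,2,3,7}
Layer 3: {6}  now seen {0,2,3,6,7}
Reach set: {0,2,3,6,7}
witness 2: tau

Answer: REACHABLE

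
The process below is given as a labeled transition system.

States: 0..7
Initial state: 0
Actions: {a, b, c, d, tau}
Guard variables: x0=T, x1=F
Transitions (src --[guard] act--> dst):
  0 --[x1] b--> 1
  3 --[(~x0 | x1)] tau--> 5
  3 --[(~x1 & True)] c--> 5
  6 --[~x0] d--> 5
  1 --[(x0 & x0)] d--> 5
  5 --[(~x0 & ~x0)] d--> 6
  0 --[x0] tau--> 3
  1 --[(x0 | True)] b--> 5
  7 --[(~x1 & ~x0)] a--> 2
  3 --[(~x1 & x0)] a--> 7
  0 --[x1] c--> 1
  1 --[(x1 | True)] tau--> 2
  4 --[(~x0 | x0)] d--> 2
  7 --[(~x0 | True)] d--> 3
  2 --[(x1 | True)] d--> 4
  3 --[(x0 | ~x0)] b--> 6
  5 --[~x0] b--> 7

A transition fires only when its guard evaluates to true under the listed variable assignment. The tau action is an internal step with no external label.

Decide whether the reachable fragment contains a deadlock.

Answer: DEADLOCK at state 5

Working:
Reachable = {0,3,5,6,7}
  0: tau→3  [deg 1]
  3: a→7  b→6  c→5  [deg 3]
  5: ∅  [deadlock]
  6: ∅  [deadlock]
  7: d→3  [deg 1]
witness 5: tau·c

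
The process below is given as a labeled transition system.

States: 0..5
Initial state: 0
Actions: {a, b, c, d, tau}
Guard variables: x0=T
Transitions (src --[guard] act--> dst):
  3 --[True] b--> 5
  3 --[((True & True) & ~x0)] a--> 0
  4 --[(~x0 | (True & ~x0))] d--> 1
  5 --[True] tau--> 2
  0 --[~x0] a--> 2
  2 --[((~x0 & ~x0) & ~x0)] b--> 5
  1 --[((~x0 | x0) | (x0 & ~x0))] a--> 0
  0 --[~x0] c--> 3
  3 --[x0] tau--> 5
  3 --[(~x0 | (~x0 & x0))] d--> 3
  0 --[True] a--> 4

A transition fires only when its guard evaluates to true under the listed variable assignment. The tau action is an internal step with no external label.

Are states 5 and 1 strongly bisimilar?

Bisimulation quotient by refinement:
  P[0] = {{0,1,2,3,4,5}}
  P[1] = {{0,1},{2,4},{3},{5}}
  P[2] = {{0},{1},{2,4},{3},{5}}
stable after 3 split(s): 5 block(s)
[5]={5}  [1]={1}

Answer: NOT BISIMILAR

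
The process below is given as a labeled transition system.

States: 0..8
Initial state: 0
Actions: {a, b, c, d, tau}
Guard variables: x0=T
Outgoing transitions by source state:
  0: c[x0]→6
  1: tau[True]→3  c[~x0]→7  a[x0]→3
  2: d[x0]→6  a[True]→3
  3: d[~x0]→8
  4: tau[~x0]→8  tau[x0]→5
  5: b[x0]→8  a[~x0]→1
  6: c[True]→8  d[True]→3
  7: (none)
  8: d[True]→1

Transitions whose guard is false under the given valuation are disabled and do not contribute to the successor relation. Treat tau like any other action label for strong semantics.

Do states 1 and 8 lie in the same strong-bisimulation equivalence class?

Answer: NOT BISIMILAR

Trace:
Bisimulation quotient by refinement:
  P[0] = {{0,1,2,3,4,5,6,7,8}}
  P[1] = {{0},{1},{2},{3,7},{4},{5},{6},{8}}
stable after 2 split(s): 8 block(s)
class of 1: {1}; class of 8: {8}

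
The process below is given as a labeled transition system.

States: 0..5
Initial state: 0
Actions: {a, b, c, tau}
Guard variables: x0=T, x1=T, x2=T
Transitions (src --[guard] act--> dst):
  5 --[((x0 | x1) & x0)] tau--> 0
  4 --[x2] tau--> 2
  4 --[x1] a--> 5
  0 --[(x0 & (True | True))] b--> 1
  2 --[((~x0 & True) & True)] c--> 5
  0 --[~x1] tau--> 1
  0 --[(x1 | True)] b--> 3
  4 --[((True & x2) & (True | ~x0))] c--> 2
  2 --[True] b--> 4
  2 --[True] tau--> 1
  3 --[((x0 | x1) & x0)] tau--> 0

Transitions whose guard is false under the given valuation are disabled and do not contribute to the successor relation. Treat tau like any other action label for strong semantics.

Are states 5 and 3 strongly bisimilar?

Compute ~ classes (split until stable):
  round 0: {{0,1,2,3,4,5}}
  round 1: {{0},{1},{2},{3,5},{4}}
5 equivalence class(es) (converged in 2)
class of 5: {3,5}; class of 3: {3,5}

Answer: BISIMILAR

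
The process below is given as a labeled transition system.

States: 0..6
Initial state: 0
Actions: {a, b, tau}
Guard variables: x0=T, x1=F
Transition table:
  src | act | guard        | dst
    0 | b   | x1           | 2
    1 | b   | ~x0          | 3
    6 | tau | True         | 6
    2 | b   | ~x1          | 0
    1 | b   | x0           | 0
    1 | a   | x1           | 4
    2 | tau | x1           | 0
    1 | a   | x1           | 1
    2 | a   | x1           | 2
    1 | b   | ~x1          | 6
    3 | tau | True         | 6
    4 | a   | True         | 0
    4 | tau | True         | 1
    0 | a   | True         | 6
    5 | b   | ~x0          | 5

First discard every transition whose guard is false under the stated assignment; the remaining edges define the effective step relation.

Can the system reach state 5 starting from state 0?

Answer: UNREACHABLE

Trace:
After dropping false guards: 8 live edges.
Layer 0: {0}
Layer 1: {6}  cumulative {0,6}
R = {0,6}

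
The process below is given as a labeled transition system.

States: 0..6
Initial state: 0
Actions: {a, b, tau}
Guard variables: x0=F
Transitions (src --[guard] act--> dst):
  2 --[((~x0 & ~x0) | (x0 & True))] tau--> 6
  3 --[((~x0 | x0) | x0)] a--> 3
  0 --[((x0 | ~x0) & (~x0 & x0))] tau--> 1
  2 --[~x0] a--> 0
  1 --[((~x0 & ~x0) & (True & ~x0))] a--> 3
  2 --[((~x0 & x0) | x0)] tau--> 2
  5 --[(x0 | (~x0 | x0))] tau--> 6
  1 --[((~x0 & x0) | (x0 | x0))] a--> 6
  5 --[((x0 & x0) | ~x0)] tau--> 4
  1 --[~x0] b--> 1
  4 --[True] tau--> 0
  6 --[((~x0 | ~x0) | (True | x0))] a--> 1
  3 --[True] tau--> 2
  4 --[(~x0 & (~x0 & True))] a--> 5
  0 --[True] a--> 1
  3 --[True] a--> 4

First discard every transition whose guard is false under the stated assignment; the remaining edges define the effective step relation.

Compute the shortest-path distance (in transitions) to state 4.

Breadth-first toward 4:
  Layer 0: {0}
  Layer 1: {1}
  Layer 2: {3}
  Layer 3: {2,4}
4 enters at depth 3; path a·a·a

Answer: 3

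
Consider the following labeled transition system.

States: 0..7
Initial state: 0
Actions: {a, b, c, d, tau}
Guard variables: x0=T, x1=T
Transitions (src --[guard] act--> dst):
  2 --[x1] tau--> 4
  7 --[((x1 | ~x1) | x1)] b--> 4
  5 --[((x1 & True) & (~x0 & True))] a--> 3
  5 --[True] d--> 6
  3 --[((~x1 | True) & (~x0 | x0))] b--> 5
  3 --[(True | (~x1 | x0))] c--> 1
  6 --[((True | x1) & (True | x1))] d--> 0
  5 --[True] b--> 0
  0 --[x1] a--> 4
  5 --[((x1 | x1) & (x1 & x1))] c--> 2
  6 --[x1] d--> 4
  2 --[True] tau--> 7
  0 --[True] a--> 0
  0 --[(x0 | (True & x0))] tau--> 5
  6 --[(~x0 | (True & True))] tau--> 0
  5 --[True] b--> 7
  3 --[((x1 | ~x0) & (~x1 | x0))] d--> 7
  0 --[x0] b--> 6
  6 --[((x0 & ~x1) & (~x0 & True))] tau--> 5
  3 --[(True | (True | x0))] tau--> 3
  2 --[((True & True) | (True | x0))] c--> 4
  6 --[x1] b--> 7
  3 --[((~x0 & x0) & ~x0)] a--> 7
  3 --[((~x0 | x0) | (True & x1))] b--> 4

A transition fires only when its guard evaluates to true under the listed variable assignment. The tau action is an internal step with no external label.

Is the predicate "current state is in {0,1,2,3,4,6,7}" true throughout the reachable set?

Answer: INVARIANT VIOLATED at state 5

Trace:
Safe = {0,1,2,3,4,6,7}
Reachable = {0,2,4,5,6,7}
  0: ✓
  2: ✓
  4: ✓
  5: VIOLATES
  6: ✓
  7: ✓
counterexample path to 5: tau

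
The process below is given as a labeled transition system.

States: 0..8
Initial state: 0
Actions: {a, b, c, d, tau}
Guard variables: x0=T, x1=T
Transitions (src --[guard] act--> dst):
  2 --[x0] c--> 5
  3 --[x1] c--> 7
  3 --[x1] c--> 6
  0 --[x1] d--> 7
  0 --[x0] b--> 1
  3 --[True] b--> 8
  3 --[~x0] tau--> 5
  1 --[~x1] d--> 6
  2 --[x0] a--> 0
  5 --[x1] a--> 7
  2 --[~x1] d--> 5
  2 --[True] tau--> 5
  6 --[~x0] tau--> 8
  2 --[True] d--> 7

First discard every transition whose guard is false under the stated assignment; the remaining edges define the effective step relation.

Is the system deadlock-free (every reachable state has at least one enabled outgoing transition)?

R = {0,1,7}
  0: b→1  d→7  [2 exit(s)]
  1: ∅  [deadlock]
  7: ∅  [deadlock]
trace reaching 1: b

Answer: DEADLOCK at state 1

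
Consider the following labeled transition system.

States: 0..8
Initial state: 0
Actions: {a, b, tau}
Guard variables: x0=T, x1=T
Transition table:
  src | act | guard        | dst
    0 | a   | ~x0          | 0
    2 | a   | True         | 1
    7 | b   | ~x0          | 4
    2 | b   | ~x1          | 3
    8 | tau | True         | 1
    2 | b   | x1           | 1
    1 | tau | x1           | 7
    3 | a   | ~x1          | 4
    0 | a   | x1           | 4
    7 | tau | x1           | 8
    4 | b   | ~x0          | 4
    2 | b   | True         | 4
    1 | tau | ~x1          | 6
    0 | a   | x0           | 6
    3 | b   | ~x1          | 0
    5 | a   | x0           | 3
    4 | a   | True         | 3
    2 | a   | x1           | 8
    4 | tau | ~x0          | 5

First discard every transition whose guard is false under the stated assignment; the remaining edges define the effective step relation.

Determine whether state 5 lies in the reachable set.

Answer: UNREACHABLE

Analysis:
11 transition(s) survive guard evaluation.
Layer 0: {0}
Layer 1: {4,6}  total {0,4,6}
Layer 2: {3}  total {0,3,4,6}
Reachable = {0,3,4,6}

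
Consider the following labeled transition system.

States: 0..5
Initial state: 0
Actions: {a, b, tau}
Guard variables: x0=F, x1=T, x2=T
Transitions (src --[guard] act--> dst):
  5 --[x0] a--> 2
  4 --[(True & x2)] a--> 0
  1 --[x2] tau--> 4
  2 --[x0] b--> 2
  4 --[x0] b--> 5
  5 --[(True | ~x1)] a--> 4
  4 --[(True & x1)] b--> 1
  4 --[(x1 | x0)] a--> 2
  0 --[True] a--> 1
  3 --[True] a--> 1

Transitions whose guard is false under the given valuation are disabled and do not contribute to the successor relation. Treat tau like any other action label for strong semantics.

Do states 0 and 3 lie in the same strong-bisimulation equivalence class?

Answer: BISIMILAR

Analysis:
Bisimulation quotient by refinement:
  π0 = {{0,1,2,3,4,5}}
  π1 = {{0,3,5},{1},{2},{4}}
  π2 = {{0,3},{1},{2},{4},{5}}
5 equivalence class(es) (converged in 3)
0∈{0,3}, 3∈{0,3}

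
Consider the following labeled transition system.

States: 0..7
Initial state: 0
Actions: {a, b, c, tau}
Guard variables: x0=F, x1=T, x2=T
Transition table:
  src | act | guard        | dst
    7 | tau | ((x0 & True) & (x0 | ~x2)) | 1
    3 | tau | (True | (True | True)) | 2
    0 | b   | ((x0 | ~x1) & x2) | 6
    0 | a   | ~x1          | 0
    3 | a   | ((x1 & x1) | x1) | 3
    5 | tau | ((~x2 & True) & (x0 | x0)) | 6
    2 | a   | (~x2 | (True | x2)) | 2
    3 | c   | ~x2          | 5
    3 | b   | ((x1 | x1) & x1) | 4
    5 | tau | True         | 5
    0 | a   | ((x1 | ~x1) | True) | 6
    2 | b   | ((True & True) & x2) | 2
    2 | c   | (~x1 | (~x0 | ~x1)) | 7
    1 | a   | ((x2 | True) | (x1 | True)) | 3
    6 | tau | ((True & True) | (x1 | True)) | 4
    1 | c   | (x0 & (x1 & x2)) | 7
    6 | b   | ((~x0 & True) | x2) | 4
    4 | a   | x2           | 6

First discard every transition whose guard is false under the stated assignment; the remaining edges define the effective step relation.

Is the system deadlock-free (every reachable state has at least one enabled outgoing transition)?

Reach set: {0,4,6}
  0: a→6  [1 exit(s)]
  4: a→6  [1 exit(s)]
  6: b→4  tau→4  [2 exit(s)]

Answer: DEADLOCK-FREE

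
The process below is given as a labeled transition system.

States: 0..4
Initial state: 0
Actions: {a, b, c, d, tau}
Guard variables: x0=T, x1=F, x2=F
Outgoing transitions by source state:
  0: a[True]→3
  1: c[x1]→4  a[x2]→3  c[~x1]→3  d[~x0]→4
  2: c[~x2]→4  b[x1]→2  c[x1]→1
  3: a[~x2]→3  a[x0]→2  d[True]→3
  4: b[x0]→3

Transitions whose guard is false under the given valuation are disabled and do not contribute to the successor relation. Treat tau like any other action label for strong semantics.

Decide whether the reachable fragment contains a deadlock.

R = {0,2,3,4}
  0: a→3  [1 out]
  2: c→4  [1 out]
  3: a→2  a→3  d→3  [3 out]
  4: b→3  [1 out]

Answer: DEADLOCK-FREE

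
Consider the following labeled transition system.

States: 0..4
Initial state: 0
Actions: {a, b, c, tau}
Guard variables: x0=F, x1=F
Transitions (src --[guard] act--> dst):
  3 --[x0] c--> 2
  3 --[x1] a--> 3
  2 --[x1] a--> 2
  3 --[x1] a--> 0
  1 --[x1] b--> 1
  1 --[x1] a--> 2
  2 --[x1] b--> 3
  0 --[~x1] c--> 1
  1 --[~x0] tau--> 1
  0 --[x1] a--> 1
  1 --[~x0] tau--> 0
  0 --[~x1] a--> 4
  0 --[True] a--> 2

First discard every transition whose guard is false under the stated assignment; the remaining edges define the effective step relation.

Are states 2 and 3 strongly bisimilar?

Answer: BISIMILAR

Working:
Compute ~ classes (split until stable):
  P[0] = {{0,1,2,3,4}}
  P[1] = {{0},{1},{2,3,4}}
stable after 2 split(s): 3 block(s)
[2]={2,3,4}  [3]={2,3,4}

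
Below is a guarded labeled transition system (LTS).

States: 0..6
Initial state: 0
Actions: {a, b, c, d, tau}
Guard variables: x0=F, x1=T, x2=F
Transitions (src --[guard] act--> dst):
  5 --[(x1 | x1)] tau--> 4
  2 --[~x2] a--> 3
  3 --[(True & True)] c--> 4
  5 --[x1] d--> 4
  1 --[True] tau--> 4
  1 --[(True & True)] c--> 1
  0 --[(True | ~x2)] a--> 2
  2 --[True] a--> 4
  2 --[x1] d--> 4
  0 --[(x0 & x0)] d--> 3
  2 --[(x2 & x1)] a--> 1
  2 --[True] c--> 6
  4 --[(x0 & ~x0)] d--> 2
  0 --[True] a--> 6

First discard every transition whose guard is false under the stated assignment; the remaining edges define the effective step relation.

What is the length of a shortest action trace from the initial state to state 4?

Layered search for 4:
  depth 0: {0}
  depth 1: {2,6}
  depth 2: {3,4}
depth(4)=2, e.g. a·a

Answer: 2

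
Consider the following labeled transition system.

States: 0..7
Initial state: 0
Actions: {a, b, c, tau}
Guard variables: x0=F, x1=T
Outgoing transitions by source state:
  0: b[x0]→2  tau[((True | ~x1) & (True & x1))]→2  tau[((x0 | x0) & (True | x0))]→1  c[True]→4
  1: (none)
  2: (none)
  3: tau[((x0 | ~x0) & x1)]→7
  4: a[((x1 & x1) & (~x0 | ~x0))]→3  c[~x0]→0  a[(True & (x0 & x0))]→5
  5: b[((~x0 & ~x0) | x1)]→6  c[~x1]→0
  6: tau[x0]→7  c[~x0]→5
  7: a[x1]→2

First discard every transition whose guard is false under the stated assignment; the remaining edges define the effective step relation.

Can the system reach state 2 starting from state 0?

Guard filter leaves 8 enabled edge(s).
Layer 0: {0}
Layer 1: {2,4}  total {0,2,4}
Layer 2: {3}  total {0,2,3,4}
Layer 3: {7}  total {0,2,3,4,7}
Reach set: {0,2,3,4,7}
trace reaching 2: tau

Answer: REACHABLE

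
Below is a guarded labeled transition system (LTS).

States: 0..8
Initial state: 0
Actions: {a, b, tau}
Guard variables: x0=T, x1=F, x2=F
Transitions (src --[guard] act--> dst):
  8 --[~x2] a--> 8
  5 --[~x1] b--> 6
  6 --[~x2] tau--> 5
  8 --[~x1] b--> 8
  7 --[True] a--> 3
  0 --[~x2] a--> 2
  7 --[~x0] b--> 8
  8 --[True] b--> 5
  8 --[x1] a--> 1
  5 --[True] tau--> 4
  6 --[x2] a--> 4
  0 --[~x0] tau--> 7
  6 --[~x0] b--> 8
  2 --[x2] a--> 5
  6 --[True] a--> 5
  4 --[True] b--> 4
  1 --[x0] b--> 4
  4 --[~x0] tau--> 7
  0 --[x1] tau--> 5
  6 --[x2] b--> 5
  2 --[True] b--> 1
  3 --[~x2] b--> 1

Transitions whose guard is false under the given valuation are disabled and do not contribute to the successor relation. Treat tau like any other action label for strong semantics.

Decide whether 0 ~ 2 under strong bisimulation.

Refine partition for ~:
  P[0] = {{0,1,2,3,4,5,6,7,8}}
  P[1] = {{0,7},{1,2,3,4},{5},{6},{8}}
stable after 2 split(s): 5 block(s)
[0]={0,7}  [2]={1,2,3,4}

Answer: NOT BISIMILAR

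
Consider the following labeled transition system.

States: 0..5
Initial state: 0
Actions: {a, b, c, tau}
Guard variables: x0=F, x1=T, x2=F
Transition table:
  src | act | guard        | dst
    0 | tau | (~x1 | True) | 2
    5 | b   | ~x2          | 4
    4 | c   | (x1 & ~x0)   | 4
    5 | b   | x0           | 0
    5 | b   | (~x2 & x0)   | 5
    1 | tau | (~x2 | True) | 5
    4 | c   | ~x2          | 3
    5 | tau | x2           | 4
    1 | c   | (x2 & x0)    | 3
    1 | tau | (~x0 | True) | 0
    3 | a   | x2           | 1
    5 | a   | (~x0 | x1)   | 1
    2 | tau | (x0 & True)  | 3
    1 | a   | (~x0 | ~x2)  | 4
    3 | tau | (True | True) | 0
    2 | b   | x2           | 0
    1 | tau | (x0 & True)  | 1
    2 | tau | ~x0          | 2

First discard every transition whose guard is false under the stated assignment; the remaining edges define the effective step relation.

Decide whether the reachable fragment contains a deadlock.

R = {0,2}
  0: tau→2  [deg 1]
  2: tau→2  [deg 1]

Answer: DEADLOCK-FREE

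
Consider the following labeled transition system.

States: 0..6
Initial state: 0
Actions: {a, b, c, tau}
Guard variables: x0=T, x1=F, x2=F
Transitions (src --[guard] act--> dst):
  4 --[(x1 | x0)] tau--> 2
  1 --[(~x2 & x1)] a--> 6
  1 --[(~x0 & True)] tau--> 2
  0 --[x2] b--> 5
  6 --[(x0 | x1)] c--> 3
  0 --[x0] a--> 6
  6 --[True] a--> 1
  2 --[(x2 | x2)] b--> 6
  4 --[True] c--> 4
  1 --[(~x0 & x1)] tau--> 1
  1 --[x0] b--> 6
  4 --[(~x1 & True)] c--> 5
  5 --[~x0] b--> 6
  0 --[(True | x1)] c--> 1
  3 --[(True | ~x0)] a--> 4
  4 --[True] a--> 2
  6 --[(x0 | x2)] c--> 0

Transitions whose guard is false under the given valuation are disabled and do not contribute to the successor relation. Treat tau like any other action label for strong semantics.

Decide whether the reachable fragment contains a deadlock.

Answer: DEADLOCK at state 2

Analysis:
R = {0,1,2,3,4,5,6}
  0: a→6  c→1  [2 exit(s)]
  1: b→6  [1 exit(s)]
  2: ∅  [STUCK]
  3: a→4  [1 exit(s)]
  4: a→2  c→4  c→5  tau→2  [4 exit(s)]
  5: ∅  [STUCK]
  6: a→1  c→0  c→3  [3 exit(s)]
witness 2: a·c·a·tau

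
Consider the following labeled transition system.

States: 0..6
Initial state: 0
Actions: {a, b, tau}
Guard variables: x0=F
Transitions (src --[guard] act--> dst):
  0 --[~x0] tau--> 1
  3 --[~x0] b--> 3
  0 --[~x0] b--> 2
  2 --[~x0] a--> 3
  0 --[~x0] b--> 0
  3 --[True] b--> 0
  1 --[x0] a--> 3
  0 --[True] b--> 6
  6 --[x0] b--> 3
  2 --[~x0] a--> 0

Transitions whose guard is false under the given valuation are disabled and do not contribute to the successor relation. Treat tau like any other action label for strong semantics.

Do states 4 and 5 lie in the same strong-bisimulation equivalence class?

Compute ~ classes (split until stable):
  round 0: {{0,1,2,3,4,5,6}}
  round 1: {{0},{1,4,5,6},{2},{3}}
Fixed point at round 2; 4 class(es).
4∈{1,4,5,6}, 5∈{1,4,5,6}

Answer: BISIMILAR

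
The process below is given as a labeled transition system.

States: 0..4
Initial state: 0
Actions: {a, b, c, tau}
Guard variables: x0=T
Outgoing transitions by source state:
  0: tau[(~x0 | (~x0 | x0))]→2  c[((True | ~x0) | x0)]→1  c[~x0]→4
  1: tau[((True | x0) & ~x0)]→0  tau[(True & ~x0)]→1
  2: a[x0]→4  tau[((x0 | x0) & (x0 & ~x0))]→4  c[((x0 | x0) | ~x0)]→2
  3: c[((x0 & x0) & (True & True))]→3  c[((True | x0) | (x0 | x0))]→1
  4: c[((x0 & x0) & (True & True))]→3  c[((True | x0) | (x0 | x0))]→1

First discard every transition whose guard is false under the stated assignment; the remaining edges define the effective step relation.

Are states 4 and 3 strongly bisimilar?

Answer: BISIMILAR

Analysis:
Bisimulation quotient by refinement:
  P[0] = {{0,1,2,3,4}}
  P[1] = {{0},{1},{2},{3,4}}
4 equivalence class(es) (converged in 2)
class of 4: {3,4}; class of 3: {3,4}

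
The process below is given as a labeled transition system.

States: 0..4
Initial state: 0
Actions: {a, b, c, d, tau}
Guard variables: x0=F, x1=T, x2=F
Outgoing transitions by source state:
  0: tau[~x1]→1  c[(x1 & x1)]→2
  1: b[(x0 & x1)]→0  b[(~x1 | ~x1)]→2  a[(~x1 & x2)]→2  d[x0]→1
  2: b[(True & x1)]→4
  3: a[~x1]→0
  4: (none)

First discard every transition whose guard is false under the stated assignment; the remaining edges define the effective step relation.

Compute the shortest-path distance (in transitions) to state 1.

Answer: UNREACHABLE

Trace:
BFS to 1:
  depth 0: {0}
  depth 1: {2}
  depth 2: {4}
1 never appears.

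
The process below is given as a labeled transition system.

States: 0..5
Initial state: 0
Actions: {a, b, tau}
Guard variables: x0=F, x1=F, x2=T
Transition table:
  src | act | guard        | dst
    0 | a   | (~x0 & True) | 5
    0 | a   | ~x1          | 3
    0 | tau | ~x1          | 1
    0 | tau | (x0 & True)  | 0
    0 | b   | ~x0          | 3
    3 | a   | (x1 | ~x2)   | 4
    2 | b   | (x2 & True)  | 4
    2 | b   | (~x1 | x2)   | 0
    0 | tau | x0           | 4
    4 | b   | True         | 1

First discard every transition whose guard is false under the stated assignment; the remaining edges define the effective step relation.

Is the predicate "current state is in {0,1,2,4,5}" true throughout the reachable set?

Answer: INVARIANT VIOLATED at state 3

Analysis:
Inv-set: {0,1,2,4,5}
Reachable = {0,1,3,5}
  0: ok
  1: ok
  3: VIOLATES
  5: ok
reach 3 via a — violates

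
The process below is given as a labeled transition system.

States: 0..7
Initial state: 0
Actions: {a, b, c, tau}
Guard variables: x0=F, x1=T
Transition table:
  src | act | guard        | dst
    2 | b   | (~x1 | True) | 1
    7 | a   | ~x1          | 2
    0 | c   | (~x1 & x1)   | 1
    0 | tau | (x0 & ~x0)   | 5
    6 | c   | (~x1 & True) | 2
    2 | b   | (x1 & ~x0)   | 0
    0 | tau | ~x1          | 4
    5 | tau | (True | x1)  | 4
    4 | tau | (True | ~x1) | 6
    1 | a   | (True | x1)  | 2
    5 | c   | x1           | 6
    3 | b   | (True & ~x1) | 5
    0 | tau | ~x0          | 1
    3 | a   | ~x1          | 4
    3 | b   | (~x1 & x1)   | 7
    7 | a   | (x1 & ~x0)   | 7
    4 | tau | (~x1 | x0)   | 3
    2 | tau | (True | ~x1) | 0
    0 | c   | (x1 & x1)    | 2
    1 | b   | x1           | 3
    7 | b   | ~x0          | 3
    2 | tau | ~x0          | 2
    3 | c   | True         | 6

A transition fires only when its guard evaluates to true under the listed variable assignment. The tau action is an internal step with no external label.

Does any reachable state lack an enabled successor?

Reachable = {0,1,2,3,6}
  0: c→2  tau→1  [2 exit(s)]
  1: a→2  b→3  [2 exit(s)]
  2: b→0  b→1  tau→0  tau→2  [4 exit(s)]
  3: c→6  [1 exit(s)]
  6: ∅  [STUCK]
Path to 6: tau·b·c

Answer: DEADLOCK at state 6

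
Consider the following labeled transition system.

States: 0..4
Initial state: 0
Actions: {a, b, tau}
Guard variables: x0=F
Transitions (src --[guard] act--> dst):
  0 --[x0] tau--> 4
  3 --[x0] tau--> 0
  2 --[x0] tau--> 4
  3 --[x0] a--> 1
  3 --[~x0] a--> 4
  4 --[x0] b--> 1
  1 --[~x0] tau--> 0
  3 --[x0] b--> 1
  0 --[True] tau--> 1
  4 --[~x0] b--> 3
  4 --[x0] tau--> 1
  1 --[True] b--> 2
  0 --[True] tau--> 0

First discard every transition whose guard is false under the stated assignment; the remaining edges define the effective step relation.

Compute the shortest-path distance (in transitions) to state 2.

BFS to 2:
  Layer 0: {0}
  Layer 1: {1}
  Layer 2: {2}
2 enters at depth 2; path tau·b

Answer: 2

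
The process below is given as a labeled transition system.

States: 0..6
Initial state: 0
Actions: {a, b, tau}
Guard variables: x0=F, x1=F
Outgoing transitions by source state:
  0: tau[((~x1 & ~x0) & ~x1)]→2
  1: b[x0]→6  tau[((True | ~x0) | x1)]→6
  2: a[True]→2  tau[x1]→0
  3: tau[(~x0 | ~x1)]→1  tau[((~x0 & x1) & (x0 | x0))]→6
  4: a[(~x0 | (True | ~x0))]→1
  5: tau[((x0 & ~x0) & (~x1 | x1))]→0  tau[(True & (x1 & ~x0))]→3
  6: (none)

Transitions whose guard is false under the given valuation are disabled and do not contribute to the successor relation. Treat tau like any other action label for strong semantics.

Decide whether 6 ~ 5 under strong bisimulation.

Refine partition for ~:
  round 0: {{0,1,2,3,4,5,6}}
  round 1: {{0,1,3},{2,4},{5,6}}
  round 2: {{0},{1},{2},{3},{4},{5,6}}
stable after 3 split(s): 6 block(s)
6∈{5,6}, 5∈{5,6}

Answer: BISIMILAR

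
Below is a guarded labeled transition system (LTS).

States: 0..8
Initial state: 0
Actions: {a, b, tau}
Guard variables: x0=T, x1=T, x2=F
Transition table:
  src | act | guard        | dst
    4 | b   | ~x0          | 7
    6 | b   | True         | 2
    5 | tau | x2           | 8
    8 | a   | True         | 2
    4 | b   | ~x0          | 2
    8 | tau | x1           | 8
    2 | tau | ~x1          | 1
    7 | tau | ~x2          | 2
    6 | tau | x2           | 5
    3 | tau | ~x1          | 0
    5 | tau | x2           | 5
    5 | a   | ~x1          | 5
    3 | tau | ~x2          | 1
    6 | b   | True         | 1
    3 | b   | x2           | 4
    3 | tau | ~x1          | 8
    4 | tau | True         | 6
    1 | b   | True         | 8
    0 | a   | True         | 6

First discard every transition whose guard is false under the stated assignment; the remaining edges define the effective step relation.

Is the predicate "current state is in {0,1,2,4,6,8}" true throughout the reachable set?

Answer: INVARIANT HOLDS

Working:
Allowed set {0,1,2,4,6,8}
R = {0,1,2,6,8}
  0: ✓
  1: ✓
  2: ✓
  6: ✓
  8: ✓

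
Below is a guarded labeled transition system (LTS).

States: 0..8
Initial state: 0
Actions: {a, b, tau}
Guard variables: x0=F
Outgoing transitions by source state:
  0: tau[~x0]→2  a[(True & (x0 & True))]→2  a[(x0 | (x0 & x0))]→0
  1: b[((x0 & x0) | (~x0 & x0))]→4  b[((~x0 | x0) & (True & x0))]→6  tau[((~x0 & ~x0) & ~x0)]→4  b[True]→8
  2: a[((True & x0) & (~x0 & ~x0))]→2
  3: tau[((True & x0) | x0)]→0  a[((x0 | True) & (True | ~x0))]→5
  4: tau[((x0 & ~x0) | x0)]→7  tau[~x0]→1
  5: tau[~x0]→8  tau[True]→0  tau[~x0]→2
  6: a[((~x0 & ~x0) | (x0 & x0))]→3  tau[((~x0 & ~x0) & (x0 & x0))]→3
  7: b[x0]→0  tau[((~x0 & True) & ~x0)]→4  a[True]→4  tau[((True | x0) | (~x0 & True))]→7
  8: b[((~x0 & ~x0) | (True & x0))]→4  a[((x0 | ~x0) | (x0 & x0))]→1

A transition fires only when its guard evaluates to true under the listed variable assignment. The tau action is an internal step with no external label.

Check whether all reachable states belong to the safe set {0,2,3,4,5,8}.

Answer: INVARIANT HOLDS

Working:
Inv-set: {0,2,3,4,5,8}
Reach set: {0,2}
  0: ok
  2: ok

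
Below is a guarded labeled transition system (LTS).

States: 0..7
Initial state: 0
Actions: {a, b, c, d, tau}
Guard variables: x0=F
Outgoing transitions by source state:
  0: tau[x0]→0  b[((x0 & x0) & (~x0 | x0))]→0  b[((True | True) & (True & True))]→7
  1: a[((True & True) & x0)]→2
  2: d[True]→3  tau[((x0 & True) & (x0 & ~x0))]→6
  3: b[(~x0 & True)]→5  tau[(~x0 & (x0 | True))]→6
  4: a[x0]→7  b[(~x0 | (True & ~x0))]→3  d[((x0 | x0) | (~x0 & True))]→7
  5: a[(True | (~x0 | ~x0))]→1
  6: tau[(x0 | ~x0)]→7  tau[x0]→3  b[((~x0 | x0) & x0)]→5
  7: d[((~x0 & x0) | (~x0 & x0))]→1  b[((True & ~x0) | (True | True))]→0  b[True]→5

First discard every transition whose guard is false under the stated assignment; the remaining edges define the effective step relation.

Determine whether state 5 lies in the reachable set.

Answer: REACHABLE

Working:
After dropping false guards: 10 live edges.
L0 = {0}
L1 = {7}  total {0,7}
L2 = {5}  total {0,5,7}
L3 = {1}  total {0,1,5,7}
R = {0,1,5,7}
Path to 5: b·b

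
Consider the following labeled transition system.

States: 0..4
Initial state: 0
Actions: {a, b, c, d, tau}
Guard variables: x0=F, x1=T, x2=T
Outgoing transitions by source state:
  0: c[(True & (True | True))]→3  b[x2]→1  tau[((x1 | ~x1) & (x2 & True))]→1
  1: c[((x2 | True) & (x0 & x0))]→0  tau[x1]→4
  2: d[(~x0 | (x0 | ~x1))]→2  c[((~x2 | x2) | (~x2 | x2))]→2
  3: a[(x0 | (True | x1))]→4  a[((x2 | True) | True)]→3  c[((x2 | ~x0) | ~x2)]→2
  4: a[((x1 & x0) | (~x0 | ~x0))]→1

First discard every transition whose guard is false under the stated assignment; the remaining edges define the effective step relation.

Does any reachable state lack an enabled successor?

Answer: DEADLOCK-FREE

Trace:
Reachable = {0,1,2,3,4}
  0: b→1  c→3  tau→1  [deg 3]
  1: tau→4  [deg 1]
  2: c→2  d→2  [deg 2]
  3: a→3  a→4  c→2  [deg 3]
  4: a→1  [deg 1]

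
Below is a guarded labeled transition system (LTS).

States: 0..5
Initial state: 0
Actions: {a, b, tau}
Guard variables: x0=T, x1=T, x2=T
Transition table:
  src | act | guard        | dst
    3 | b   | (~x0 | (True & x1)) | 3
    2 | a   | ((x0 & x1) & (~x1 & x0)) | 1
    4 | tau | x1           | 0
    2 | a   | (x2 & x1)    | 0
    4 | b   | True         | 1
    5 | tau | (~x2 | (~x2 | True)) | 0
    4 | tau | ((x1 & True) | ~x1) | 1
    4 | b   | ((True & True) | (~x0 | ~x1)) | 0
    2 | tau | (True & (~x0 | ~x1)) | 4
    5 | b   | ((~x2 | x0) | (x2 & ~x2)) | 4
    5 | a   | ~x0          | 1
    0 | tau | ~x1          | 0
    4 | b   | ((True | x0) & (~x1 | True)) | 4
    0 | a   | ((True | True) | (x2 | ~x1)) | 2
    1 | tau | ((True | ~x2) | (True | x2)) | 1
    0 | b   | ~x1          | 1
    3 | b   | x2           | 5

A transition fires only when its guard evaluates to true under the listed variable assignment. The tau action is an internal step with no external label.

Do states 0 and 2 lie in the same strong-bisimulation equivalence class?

Refine partition for ~:
  P[0] = {{0,1,2,3,4,5}}
  P[1] = {{0,2},{1},{3},{4,5}}
  P[2] = {{0,2},{1},{3},{4},{5}}
stable after 3 split(s): 5 block(s)
class of 0: {0,2}; class of 2: {0,2}

Answer: BISIMILAR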